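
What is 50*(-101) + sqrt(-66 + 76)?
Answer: -5050 + sqrt(10) ≈ -5046.8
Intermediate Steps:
50*(-101) + sqrt(-66 + 76) = -5050 + sqrt(10)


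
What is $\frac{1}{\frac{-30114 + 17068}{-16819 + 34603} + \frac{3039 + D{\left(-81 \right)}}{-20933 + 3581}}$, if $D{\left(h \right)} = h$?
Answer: $- \frac{535743}{484339} \approx -1.1061$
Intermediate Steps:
$\frac{1}{\frac{-30114 + 17068}{-16819 + 34603} + \frac{3039 + D{\left(-81 \right)}}{-20933 + 3581}} = \frac{1}{\frac{-30114 + 17068}{-16819 + 34603} + \frac{3039 - 81}{-20933 + 3581}} = \frac{1}{- \frac{13046}{17784} + \frac{2958}{-17352}} = \frac{1}{\left(-13046\right) \frac{1}{17784} + 2958 \left(- \frac{1}{17352}\right)} = \frac{1}{- \frac{6523}{8892} - \frac{493}{2892}} = \frac{1}{- \frac{484339}{535743}} = - \frac{535743}{484339}$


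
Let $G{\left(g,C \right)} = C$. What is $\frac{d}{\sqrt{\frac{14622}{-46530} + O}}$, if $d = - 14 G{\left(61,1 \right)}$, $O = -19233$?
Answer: $\frac{7 i \sqrt{72293249985}}{18644294} \approx 0.10095 i$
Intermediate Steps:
$d = -14$ ($d = \left(-14\right) 1 = -14$)
$\frac{d}{\sqrt{\frac{14622}{-46530} + O}} = - \frac{14}{\sqrt{\frac{14622}{-46530} - 19233}} = - \frac{14}{\sqrt{14622 \left(- \frac{1}{46530}\right) - 19233}} = - \frac{14}{\sqrt{- \frac{2437}{7755} - 19233}} = - \frac{14}{\sqrt{- \frac{149154352}{7755}}} = - \frac{14}{\frac{4}{7755} i \sqrt{72293249985}} = - 14 \left(- \frac{i \sqrt{72293249985}}{37288588}\right) = \frac{7 i \sqrt{72293249985}}{18644294}$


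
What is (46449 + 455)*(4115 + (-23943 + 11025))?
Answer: -412895912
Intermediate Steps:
(46449 + 455)*(4115 + (-23943 + 11025)) = 46904*(4115 - 12918) = 46904*(-8803) = -412895912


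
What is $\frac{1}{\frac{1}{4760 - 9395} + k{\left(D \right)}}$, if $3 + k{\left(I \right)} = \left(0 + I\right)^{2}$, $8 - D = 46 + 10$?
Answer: $\frac{4635}{10665134} \approx 0.00043459$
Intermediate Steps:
$D = -48$ ($D = 8 - \left(46 + 10\right) = 8 - 56 = -48$)
$k{\left(I \right)} = -3 + I^{2}$ ($k{\left(I \right)} = -3 + \left(0 + I\right)^{2} = -3 + I^{2}$)
$\frac{1}{\frac{1}{4760 - 9395} + k{\left(D \right)}} = \frac{1}{\frac{1}{4760 - 9395} - \left(3 - \left(-48\right)^{2}\right)} = \frac{1}{\frac{1}{-4635} + \left(-3 + 2304\right)} = \frac{1}{- \frac{1}{4635} + 2301} = \frac{1}{\frac{10665134}{4635}} = \frac{4635}{10665134}$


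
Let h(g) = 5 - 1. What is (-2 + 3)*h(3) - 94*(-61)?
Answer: 5738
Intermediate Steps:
h(g) = 4
(-2 + 3)*h(3) - 94*(-61) = (-2 + 3)*4 - 94*(-61) = 1*4 + 5734 = 4 + 5734 = 5738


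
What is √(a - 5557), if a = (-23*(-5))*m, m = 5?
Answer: I*√4982 ≈ 70.583*I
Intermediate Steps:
a = 575 (a = -23*(-5)*5 = 115*5 = 575)
√(a - 5557) = √(575 - 5557) = √(-4982) = I*√4982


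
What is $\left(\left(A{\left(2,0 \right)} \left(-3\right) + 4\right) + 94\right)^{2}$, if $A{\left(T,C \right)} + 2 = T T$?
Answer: $8464$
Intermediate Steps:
$A{\left(T,C \right)} = -2 + T^{2}$ ($A{\left(T,C \right)} = -2 + T T = -2 + T^{2}$)
$\left(\left(A{\left(2,0 \right)} \left(-3\right) + 4\right) + 94\right)^{2} = \left(\left(\left(-2 + 2^{2}\right) \left(-3\right) + 4\right) + 94\right)^{2} = \left(\left(\left(-2 + 4\right) \left(-3\right) + 4\right) + 94\right)^{2} = \left(\left(2 \left(-3\right) + 4\right) + 94\right)^{2} = \left(\left(-6 + 4\right) + 94\right)^{2} = \left(-2 + 94\right)^{2} = 92^{2} = 8464$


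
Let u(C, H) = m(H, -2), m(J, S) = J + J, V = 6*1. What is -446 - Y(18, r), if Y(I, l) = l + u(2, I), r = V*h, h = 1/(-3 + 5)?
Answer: -485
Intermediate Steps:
V = 6
h = ½ (h = 1/2 = ½ ≈ 0.50000)
m(J, S) = 2*J
u(C, H) = 2*H
r = 3 (r = 6*(½) = 3)
Y(I, l) = l + 2*I
-446 - Y(18, r) = -446 - (3 + 2*18) = -446 - (3 + 36) = -446 - 1*39 = -446 - 39 = -485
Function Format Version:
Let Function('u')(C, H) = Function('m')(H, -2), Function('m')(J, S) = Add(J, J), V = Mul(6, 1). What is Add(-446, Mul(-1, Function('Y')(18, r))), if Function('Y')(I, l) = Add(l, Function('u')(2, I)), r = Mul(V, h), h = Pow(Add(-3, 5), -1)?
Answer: -485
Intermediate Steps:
V = 6
h = Rational(1, 2) (h = Pow(2, -1) = Rational(1, 2) ≈ 0.50000)
Function('m')(J, S) = Mul(2, J)
Function('u')(C, H) = Mul(2, H)
r = 3 (r = Mul(6, Rational(1, 2)) = 3)
Function('Y')(I, l) = Add(l, Mul(2, I))
Add(-446, Mul(-1, Function('Y')(18, r))) = Add(-446, Mul(-1, Add(3, Mul(2, 18)))) = Add(-446, Mul(-1, Add(3, 36))) = Add(-446, Mul(-1, 39)) = Add(-446, -39) = -485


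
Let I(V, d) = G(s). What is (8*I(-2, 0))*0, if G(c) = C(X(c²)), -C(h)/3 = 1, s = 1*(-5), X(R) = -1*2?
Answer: 0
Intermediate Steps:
X(R) = -2
s = -5
C(h) = -3 (C(h) = -3*1 = -3)
G(c) = -3
I(V, d) = -3
(8*I(-2, 0))*0 = (8*(-3))*0 = -24*0 = 0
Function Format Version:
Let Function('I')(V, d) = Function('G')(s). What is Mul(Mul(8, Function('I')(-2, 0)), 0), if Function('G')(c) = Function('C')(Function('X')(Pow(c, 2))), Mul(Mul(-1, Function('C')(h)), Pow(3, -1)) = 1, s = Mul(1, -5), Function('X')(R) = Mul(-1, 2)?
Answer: 0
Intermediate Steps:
Function('X')(R) = -2
s = -5
Function('C')(h) = -3 (Function('C')(h) = Mul(-3, 1) = -3)
Function('G')(c) = -3
Function('I')(V, d) = -3
Mul(Mul(8, Function('I')(-2, 0)), 0) = Mul(Mul(8, -3), 0) = Mul(-24, 0) = 0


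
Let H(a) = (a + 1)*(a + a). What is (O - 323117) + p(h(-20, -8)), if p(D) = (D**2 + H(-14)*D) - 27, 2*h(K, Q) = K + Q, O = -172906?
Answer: -500950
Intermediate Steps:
H(a) = 2*a*(1 + a) (H(a) = (1 + a)*(2*a) = 2*a*(1 + a))
h(K, Q) = K/2 + Q/2 (h(K, Q) = (K + Q)/2 = K/2 + Q/2)
p(D) = -27 + D**2 + 364*D (p(D) = (D**2 + (2*(-14)*(1 - 14))*D) - 27 = (D**2 + (2*(-14)*(-13))*D) - 27 = (D**2 + 364*D) - 27 = -27 + D**2 + 364*D)
(O - 323117) + p(h(-20, -8)) = (-172906 - 323117) + (-27 + ((1/2)*(-20) + (1/2)*(-8))**2 + 364*((1/2)*(-20) + (1/2)*(-8))) = -496023 + (-27 + (-10 - 4)**2 + 364*(-10 - 4)) = -496023 + (-27 + (-14)**2 + 364*(-14)) = -496023 + (-27 + 196 - 5096) = -496023 - 4927 = -500950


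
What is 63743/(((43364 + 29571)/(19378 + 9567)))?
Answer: 369008227/14587 ≈ 25297.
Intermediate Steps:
63743/(((43364 + 29571)/(19378 + 9567))) = 63743/((72935/28945)) = 63743/((72935*(1/28945))) = 63743/(14587/5789) = 63743*(5789/14587) = 369008227/14587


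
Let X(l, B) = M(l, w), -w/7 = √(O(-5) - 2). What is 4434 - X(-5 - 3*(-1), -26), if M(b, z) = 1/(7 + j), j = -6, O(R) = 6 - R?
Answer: 4433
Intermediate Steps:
w = -21 (w = -7*√((6 - 1*(-5)) - 2) = -7*√((6 + 5) - 2) = -7*√(11 - 2) = -7*√9 = -7*3 = -21)
M(b, z) = 1 (M(b, z) = 1/(7 - 6) = 1/1 = 1)
X(l, B) = 1
4434 - X(-5 - 3*(-1), -26) = 4434 - 1*1 = 4434 - 1 = 4433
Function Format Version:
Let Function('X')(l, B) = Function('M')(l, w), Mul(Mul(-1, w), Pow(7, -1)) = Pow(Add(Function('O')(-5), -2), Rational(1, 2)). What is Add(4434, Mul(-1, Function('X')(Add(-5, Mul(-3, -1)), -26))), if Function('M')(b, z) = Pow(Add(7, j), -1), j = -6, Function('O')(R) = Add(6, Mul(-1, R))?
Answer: 4433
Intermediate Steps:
w = -21 (w = Mul(-7, Pow(Add(Add(6, Mul(-1, -5)), -2), Rational(1, 2))) = Mul(-7, Pow(Add(Add(6, 5), -2), Rational(1, 2))) = Mul(-7, Pow(Add(11, -2), Rational(1, 2))) = Mul(-7, Pow(9, Rational(1, 2))) = Mul(-7, 3) = -21)
Function('M')(b, z) = 1 (Function('M')(b, z) = Pow(Add(7, -6), -1) = Pow(1, -1) = 1)
Function('X')(l, B) = 1
Add(4434, Mul(-1, Function('X')(Add(-5, Mul(-3, -1)), -26))) = Add(4434, Mul(-1, 1)) = Add(4434, -1) = 4433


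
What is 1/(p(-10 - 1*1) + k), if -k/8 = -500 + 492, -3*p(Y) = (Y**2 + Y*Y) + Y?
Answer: -1/13 ≈ -0.076923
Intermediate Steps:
p(Y) = -2*Y**2/3 - Y/3 (p(Y) = -((Y**2 + Y*Y) + Y)/3 = -((Y**2 + Y**2) + Y)/3 = -(2*Y**2 + Y)/3 = -(Y + 2*Y**2)/3 = -2*Y**2/3 - Y/3)
k = 64 (k = -8*(-500 + 492) = -8*(-8) = 64)
1/(p(-10 - 1*1) + k) = 1/(-(-10 - 1*1)*(1 + 2*(-10 - 1*1))/3 + 64) = 1/(-(-10 - 1)*(1 + 2*(-10 - 1))/3 + 64) = 1/(-1/3*(-11)*(1 + 2*(-11)) + 64) = 1/(-1/3*(-11)*(1 - 22) + 64) = 1/(-1/3*(-11)*(-21) + 64) = 1/(-77 + 64) = 1/(-13) = -1/13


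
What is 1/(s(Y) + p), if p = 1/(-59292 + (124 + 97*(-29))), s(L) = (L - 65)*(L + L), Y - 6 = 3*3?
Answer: -61981/92971501 ≈ -0.00066667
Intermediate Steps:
Y = 15 (Y = 6 + 3*3 = 6 + 9 = 15)
s(L) = 2*L*(-65 + L) (s(L) = (-65 + L)*(2*L) = 2*L*(-65 + L))
p = -1/61981 (p = 1/(-59292 + (124 - 2813)) = 1/(-59292 - 2689) = 1/(-61981) = -1/61981 ≈ -1.6134e-5)
1/(s(Y) + p) = 1/(2*15*(-65 + 15) - 1/61981) = 1/(2*15*(-50) - 1/61981) = 1/(-1500 - 1/61981) = 1/(-92971501/61981) = -61981/92971501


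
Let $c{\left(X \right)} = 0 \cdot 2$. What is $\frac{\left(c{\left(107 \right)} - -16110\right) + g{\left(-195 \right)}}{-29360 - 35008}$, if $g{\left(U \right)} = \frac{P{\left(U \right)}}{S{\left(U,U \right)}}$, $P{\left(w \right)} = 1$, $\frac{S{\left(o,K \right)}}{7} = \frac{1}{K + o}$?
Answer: $- \frac{9365}{37548} \approx -0.24941$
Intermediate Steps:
$c{\left(X \right)} = 0$
$S{\left(o,K \right)} = \frac{7}{K + o}$
$g{\left(U \right)} = \frac{2 U}{7}$ ($g{\left(U \right)} = 1 \frac{1}{7 \frac{1}{U + U}} = 1 \frac{1}{7 \frac{1}{2 U}} = 1 \frac{1}{\frac{7}{2} \frac{1}{U}} = 1 \frac{2 U}{7} = \frac{2 U}{7}$)
$\frac{\left(c{\left(107 \right)} - -16110\right) + g{\left(-195 \right)}}{-29360 - 35008} = \frac{\left(0 - -16110\right) + \frac{2}{7} \left(-195\right)}{-29360 - 35008} = \frac{\left(0 + 16110\right) - \frac{390}{7}}{-64368} = \left(16110 - \frac{390}{7}\right) \left(- \frac{1}{64368}\right) = \frac{112380}{7} \left(- \frac{1}{64368}\right) = - \frac{9365}{37548}$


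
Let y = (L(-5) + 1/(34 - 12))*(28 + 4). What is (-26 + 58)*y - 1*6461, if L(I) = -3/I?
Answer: -319003/55 ≈ -5800.1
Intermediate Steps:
y = 1136/55 (y = (-3/(-5) + 1/(34 - 12))*(28 + 4) = (-3*(-⅕) + 1/22)*32 = (⅗ + 1/22)*32 = (71/110)*32 = 1136/55 ≈ 20.655)
(-26 + 58)*y - 1*6461 = (-26 + 58)*(1136/55) - 1*6461 = 32*(1136/55) - 6461 = 36352/55 - 6461 = -319003/55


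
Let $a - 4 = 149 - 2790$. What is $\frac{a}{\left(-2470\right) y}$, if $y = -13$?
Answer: $- \frac{2637}{32110} \approx -0.082124$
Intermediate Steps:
$a = -2637$ ($a = 4 + \left(149 - 2790\right) = 4 - 2641 = -2637$)
$\frac{a}{\left(-2470\right) y} = - \frac{2637}{\left(-2470\right) \left(-13\right)} = - \frac{2637}{32110}$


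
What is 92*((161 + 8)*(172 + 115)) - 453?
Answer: 4461823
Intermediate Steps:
92*((161 + 8)*(172 + 115)) - 453 = 92*(169*287) - 453 = 92*48503 - 453 = 4462276 - 453 = 4461823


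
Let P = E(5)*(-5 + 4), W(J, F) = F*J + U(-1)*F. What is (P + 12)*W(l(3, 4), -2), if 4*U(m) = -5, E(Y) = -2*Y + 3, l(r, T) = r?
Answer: -133/2 ≈ -66.500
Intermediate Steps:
E(Y) = 3 - 2*Y
U(m) = -5/4 (U(m) = (¼)*(-5) = -5/4)
W(J, F) = -5*F/4 + F*J (W(J, F) = F*J - 5*F/4 = -5*F/4 + F*J)
P = 7 (P = (3 - 2*5)*(-5 + 4) = (3 - 10)*(-1) = -7*(-1) = 7)
(P + 12)*W(l(3, 4), -2) = (7 + 12)*((¼)*(-2)*(-5 + 4*3)) = 19*((¼)*(-2)*(-5 + 12)) = 19*((¼)*(-2)*7) = 19*(-7/2) = -133/2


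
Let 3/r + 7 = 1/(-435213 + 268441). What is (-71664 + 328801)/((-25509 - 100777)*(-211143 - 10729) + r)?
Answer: 100061006495/10903300964519148 ≈ 9.1771e-6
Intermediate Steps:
r = -166772/389135 (r = 3/(-7 + 1/(-435213 + 268441)) = 3/(-7 + 1/(-166772)) = 3/(-7 - 1/166772) = 3/(-1167405/166772) = 3*(-166772/1167405) = -166772/389135 ≈ -0.42857)
(-71664 + 328801)/((-25509 - 100777)*(-211143 - 10729) + r) = (-71664 + 328801)/((-25509 - 100777)*(-211143 - 10729) - 166772/389135) = 257137/(-126286*(-221872) - 166772/389135) = 257137/(28019327392 - 166772/389135) = 257137/(10903300964519148/389135) = 257137*(389135/10903300964519148) = 100061006495/10903300964519148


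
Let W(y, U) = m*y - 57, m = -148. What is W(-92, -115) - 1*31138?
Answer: -17579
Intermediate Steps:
W(y, U) = -57 - 148*y (W(y, U) = -148*y - 57 = -57 - 148*y)
W(-92, -115) - 1*31138 = (-57 - 148*(-92)) - 1*31138 = (-57 + 13616) - 31138 = 13559 - 31138 = -17579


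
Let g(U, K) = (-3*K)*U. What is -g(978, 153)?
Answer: 448902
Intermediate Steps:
g(U, K) = -3*K*U
-g(978, 153) = -(-3)*153*978 = -1*(-448902) = 448902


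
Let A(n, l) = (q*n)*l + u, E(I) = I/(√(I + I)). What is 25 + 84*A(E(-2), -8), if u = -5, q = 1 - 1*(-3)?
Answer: -395 - 2688*I ≈ -395.0 - 2688.0*I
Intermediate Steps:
q = 4 (q = 1 + 3 = 4)
E(I) = √2*√I/2 (E(I) = I/(√(2*I)) = I/((√2*√I)) = I*(√2/(2*√I)) = √2*√I/2)
A(n, l) = -5 + 4*l*n (A(n, l) = (4*n)*l - 5 = 4*l*n - 5 = -5 + 4*l*n)
25 + 84*A(E(-2), -8) = 25 + 84*(-5 + 4*(-8)*(√2*√(-2)/2)) = 25 + 84*(-5 + 4*(-8)*(√2*(I*√2)/2)) = 25 + 84*(-5 + 4*(-8)*I) = 25 + 84*(-5 - 32*I) = 25 + (-420 - 2688*I) = -395 - 2688*I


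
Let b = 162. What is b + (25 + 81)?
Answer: 268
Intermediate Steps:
b + (25 + 81) = 162 + (25 + 81) = 162 + 106 = 268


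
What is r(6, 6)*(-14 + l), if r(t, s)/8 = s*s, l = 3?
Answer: -3168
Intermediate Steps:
r(t, s) = 8*s² (r(t, s) = 8*(s*s) = 8*s²)
r(6, 6)*(-14 + l) = (8*6²)*(-14 + 3) = (8*36)*(-11) = 288*(-11) = -3168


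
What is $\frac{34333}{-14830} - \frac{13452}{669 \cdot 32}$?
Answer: $- \frac{38937251}{13228360} \approx -2.9435$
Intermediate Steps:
$\frac{34333}{-14830} - \frac{13452}{669 \cdot 32} = 34333 \left(- \frac{1}{14830}\right) - \frac{13452}{21408} = - \frac{34333}{14830} - \frac{1121}{1784} = - \frac{38937251}{13228360}$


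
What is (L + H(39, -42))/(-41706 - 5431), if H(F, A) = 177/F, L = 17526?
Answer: -227897/612781 ≈ -0.37191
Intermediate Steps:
(L + H(39, -42))/(-41706 - 5431) = (17526 + 177/39)/(-41706 - 5431) = (17526 + 177*(1/39))/(-47137) = (17526 + 59/13)*(-1/47137) = (227897/13)*(-1/47137) = -227897/612781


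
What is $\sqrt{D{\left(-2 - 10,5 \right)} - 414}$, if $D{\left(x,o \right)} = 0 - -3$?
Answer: $i \sqrt{411} \approx 20.273 i$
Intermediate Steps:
$D{\left(x,o \right)} = 3$ ($D{\left(x,o \right)} = 0 + 3 = 3$)
$\sqrt{D{\left(-2 - 10,5 \right)} - 414} = \sqrt{3 - 414} = \sqrt{-411} = i \sqrt{411}$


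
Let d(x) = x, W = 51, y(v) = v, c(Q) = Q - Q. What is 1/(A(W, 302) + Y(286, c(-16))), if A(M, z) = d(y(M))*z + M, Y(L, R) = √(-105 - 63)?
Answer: 5151/79598459 - 2*I*√42/238795377 ≈ 6.4712e-5 - 5.4279e-8*I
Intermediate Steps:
c(Q) = 0
Y(L, R) = 2*I*√42 (Y(L, R) = √(-168) = 2*I*√42)
A(M, z) = M + M*z (A(M, z) = M*z + M = M + M*z)
1/(A(W, 302) + Y(286, c(-16))) = 1/(51*(1 + 302) + 2*I*√42) = 1/(51*303 + 2*I*√42) = 1/(15453 + 2*I*√42)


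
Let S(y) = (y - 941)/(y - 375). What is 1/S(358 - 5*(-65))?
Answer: -154/129 ≈ -1.1938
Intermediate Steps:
S(y) = (-941 + y)/(-375 + y)
1/S(358 - 5*(-65)) = 1/((-941 + (358 - 5*(-65)))/(-375 + (358 - 5*(-65)))) = 1/((-941 + (358 + 325))/(-375 + (358 + 325))) = 1/((-941 + 683)/(-375 + 683)) = 1/(-258/308) = 1/((1/308)*(-258)) = 1/(-129/154) = -154/129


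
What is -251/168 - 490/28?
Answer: -3191/168 ≈ -18.994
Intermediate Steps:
-251/168 - 490/28 = -251*1/168 - 490*1/28 = -251/168 - 35/2 = -3191/168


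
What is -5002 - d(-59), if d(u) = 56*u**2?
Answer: -199938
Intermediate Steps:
-5002 - d(-59) = -5002 - 56*(-59)**2 = -5002 - 56*3481 = -5002 - 1*194936 = -5002 - 194936 = -199938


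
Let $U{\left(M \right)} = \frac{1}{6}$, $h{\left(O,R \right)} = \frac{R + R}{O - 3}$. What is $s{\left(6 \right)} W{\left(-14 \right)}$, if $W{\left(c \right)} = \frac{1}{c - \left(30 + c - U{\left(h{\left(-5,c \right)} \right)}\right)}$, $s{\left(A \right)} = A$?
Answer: $- \frac{36}{179} \approx -0.20112$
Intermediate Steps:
$h{\left(O,R \right)} = \frac{2 R}{-3 + O}$
$U{\left(M \right)} = \frac{1}{6}$
$W{\left(c \right)} = - \frac{6}{179}$ ($W{\left(c \right)} = \frac{1}{c - \left(- \frac{1}{6} + 30 + c\right)} = \frac{1}{c - \left(\frac{179}{6} + c\right)} = \frac{1}{- \frac{179}{6}} = - \frac{6}{179}$)
$s{\left(6 \right)} W{\left(-14 \right)} = 6 \left(- \frac{6}{179}\right) = - \frac{36}{179}$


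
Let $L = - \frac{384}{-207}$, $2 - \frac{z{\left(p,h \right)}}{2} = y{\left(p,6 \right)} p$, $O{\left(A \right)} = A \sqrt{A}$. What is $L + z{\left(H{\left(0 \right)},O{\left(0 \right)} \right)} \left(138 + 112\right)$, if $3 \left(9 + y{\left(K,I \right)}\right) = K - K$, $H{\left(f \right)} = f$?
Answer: $\frac{69128}{69} \approx 1001.9$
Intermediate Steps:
$O{\left(A \right)} = A^{\frac{3}{2}}$
$y{\left(K,I \right)} = -9$ ($y{\left(K,I \right)} = -9 + \frac{K - K}{3} = -9 + \frac{1}{3} \cdot 0 = -9 + 0 = -9$)
$z{\left(p,h \right)} = 4 + 18 p$ ($z{\left(p,h \right)} = 4 - 2 \left(- 9 p\right) = 4 + 18 p$)
$L = \frac{128}{69}$ ($L = \left(-384\right) \left(- \frac{1}{207}\right) = \frac{128}{69} \approx 1.8551$)
$L + z{\left(H{\left(0 \right)},O{\left(0 \right)} \right)} \left(138 + 112\right) = \frac{128}{69} + \left(4 + 18 \cdot 0\right) \left(138 + 112\right) = \frac{128}{69} + \left(4 + 0\right) 250 = \frac{128}{69} + 4 \cdot 250 = \frac{128}{69} + 1000 = \frac{69128}{69}$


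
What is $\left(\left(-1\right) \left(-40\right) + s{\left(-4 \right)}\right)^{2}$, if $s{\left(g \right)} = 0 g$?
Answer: $1600$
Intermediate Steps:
$s{\left(g \right)} = 0$
$\left(\left(-1\right) \left(-40\right) + s{\left(-4 \right)}\right)^{2} = \left(\left(-1\right) \left(-40\right) + 0\right)^{2} = \left(40 + 0\right)^{2} = 40^{2} = 1600$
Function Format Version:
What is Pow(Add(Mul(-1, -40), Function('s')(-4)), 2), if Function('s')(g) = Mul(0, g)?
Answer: 1600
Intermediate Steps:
Function('s')(g) = 0
Pow(Add(Mul(-1, -40), Function('s')(-4)), 2) = Pow(Add(Mul(-1, -40), 0), 2) = Pow(Add(40, 0), 2) = Pow(40, 2) = 1600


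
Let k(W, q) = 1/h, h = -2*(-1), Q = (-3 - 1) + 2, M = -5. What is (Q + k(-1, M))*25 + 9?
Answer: -57/2 ≈ -28.500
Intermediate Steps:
Q = -2 (Q = -4 + 2 = -2)
h = 2
k(W, q) = ½ (k(W, q) = 1/2 = ½)
(Q + k(-1, M))*25 + 9 = (-2 + ½)*25 + 9 = -3/2*25 + 9 = -75/2 + 9 = -57/2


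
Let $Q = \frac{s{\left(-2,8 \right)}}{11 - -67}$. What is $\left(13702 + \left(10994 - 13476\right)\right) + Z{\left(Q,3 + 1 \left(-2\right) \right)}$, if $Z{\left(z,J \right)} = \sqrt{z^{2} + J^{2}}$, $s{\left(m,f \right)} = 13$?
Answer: $11220 + \frac{\sqrt{37}}{6} \approx 11221.0$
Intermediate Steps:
$Q = \frac{1}{6}$ ($Q = \frac{13}{11 - -67} = \frac{13}{11 + 67} = \frac{13}{78} = 13 \cdot \frac{1}{78} = \frac{1}{6} \approx 0.16667$)
$Z{\left(z,J \right)} = \sqrt{J^{2} + z^{2}}$
$\left(13702 + \left(10994 - 13476\right)\right) + Z{\left(Q,3 + 1 \left(-2\right) \right)} = \left(13702 + \left(10994 - 13476\right)\right) + \sqrt{\left(3 + 1 \left(-2\right)\right)^{2} + \left(\frac{1}{6}\right)^{2}} = \left(13702 - 2482\right) + \sqrt{\left(3 - 2\right)^{2} + \frac{1}{36}} = 11220 + \sqrt{1^{2} + \frac{1}{36}} = 11220 + \sqrt{1 + \frac{1}{36}} = 11220 + \sqrt{\frac{37}{36}} = 11220 + \frac{\sqrt{37}}{6}$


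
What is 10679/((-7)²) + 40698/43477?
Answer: 66612155/304339 ≈ 218.87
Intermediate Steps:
10679/((-7)²) + 40698/43477 = 10679/49 + 40698*(1/43477) = 10679*(1/49) + 5814/6211 = 10679/49 + 5814/6211 = 66612155/304339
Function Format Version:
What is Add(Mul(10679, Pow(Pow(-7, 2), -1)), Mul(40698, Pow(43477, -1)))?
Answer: Rational(66612155, 304339) ≈ 218.87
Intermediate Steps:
Add(Mul(10679, Pow(Pow(-7, 2), -1)), Mul(40698, Pow(43477, -1))) = Add(Mul(10679, Pow(49, -1)), Mul(40698, Rational(1, 43477))) = Add(Mul(10679, Rational(1, 49)), Rational(5814, 6211)) = Add(Rational(10679, 49), Rational(5814, 6211)) = Rational(66612155, 304339)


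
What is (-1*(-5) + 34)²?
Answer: 1521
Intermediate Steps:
(-1*(-5) + 34)² = (5 + 34)² = 39² = 1521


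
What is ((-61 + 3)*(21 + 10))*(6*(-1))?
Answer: 10788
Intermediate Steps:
((-61 + 3)*(21 + 10))*(6*(-1)) = -58*31*(-6) = -1798*(-6) = 10788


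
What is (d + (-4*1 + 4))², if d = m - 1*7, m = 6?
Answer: 1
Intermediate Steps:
d = -1 (d = 6 - 1*7 = 6 - 7 = -1)
(d + (-4*1 + 4))² = (-1 + (-4*1 + 4))² = (-1 + (-4 + 4))² = (-1 + 0)² = (-1)² = 1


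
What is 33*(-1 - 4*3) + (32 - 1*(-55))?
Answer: -342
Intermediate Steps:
33*(-1 - 4*3) + (32 - 1*(-55)) = 33*(-1 - 12) + (32 + 55) = 33*(-13) + 87 = -429 + 87 = -342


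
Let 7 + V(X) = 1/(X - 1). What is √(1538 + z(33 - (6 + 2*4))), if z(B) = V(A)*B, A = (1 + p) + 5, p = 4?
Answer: 2*√3166/3 ≈ 37.511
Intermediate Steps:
A = 10 (A = (1 + 4) + 5 = 5 + 5 = 10)
V(X) = -7 + 1/(-1 + X) (V(X) = -7 + 1/(X - 1) = -7 + 1/(-1 + X))
z(B) = -62*B/9 (z(B) = ((8 - 7*10)/(-1 + 10))*B = ((8 - 70)/9)*B = ((⅑)*(-62))*B = -62*B/9)
√(1538 + z(33 - (6 + 2*4))) = √(1538 - 62*(33 - (6 + 2*4))/9) = √(1538 - 62*(33 - (6 + 8))/9) = √(1538 - 62*(33 - 1*14)/9) = √(1538 - 62*(33 - 14)/9) = √(1538 - 62/9*19) = √(1538 - 1178/9) = √(12664/9) = 2*√3166/3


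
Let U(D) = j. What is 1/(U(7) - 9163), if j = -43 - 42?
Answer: -1/9248 ≈ -0.00010813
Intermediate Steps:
j = -85
U(D) = -85
1/(U(7) - 9163) = 1/(-85 - 9163) = 1/(-9248) = -1/9248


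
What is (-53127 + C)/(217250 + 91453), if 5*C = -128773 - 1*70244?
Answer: -154884/514505 ≈ -0.30103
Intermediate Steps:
C = -199017/5 (C = (-128773 - 1*70244)/5 = (-128773 - 70244)/5 = (⅕)*(-199017) = -199017/5 ≈ -39803.)
(-53127 + C)/(217250 + 91453) = (-53127 - 199017/5)/(217250 + 91453) = -464652/5/308703 = -464652/5*1/308703 = -154884/514505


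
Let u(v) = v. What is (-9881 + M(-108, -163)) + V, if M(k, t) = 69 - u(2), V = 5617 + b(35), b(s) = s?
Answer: -4162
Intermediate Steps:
V = 5652 (V = 5617 + 35 = 5652)
M(k, t) = 67 (M(k, t) = 69 - 1*2 = 69 - 2 = 67)
(-9881 + M(-108, -163)) + V = (-9881 + 67) + 5652 = -9814 + 5652 = -4162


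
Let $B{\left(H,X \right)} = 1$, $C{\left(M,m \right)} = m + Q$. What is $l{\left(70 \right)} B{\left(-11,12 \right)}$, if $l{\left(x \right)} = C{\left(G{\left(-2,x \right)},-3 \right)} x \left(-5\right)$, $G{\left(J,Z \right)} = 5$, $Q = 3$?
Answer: $0$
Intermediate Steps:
$C{\left(M,m \right)} = 3 + m$ ($C{\left(M,m \right)} = m + 3 = 3 + m$)
$l{\left(x \right)} = 0$ ($l{\left(x \right)} = \left(3 - 3\right) x \left(-5\right) = 0 x \left(-5\right) = 0 \left(-5\right) = 0$)
$l{\left(70 \right)} B{\left(-11,12 \right)} = 0 \cdot 1 = 0$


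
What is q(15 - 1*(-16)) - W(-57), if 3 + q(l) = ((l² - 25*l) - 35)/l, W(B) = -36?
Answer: 1174/31 ≈ 37.871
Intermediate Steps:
q(l) = -3 + (-35 + l² - 25*l)/l (q(l) = -3 + ((l² - 25*l) - 35)/l = -3 + (-35 + l² - 25*l)/l)
q(15 - 1*(-16)) - W(-57) = (-28 + (15 - 1*(-16)) - 35/(15 - 1*(-16))) - 1*(-36) = (-28 + (15 + 16) - 35/(15 + 16)) + 36 = (-28 + 31 - 35/31) + 36 = 58/31 + 36 = 1174/31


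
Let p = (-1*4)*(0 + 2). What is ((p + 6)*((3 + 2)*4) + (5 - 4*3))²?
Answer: 2209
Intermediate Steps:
p = -8 (p = -4*2 = -8)
((p + 6)*((3 + 2)*4) + (5 - 4*3))² = ((-8 + 6)*((3 + 2)*4) + (5 - 4*3))² = (-10*4 + (5 - 12))² = (-2*20 - 7)² = (-40 - 7)² = (-47)² = 2209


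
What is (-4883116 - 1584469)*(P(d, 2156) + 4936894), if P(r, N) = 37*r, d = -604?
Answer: -31785243991410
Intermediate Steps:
(-4883116 - 1584469)*(P(d, 2156) + 4936894) = (-4883116 - 1584469)*(37*(-604) + 4936894) = -6467585*(-22348 + 4936894) = -6467585*4914546 = -31785243991410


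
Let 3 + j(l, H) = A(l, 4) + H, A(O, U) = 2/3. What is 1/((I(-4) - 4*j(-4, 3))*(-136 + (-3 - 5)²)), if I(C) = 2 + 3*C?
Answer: 1/912 ≈ 0.0010965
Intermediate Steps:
A(O, U) = ⅔ (A(O, U) = 2*(⅓) = ⅔)
j(l, H) = -7/3 + H (j(l, H) = -3 + (⅔ + H) = -7/3 + H)
1/((I(-4) - 4*j(-4, 3))*(-136 + (-3 - 5)²)) = 1/(((2 + 3*(-4)) - 4*(-7/3 + 3))*(-136 + (-3 - 5)²)) = 1/(((2 - 12) - 4*⅔)*(-136 + (-8)²)) = 1/((-10 - 8/3)*(-136 + 64)) = 1/(-38/3*(-72)) = 1/912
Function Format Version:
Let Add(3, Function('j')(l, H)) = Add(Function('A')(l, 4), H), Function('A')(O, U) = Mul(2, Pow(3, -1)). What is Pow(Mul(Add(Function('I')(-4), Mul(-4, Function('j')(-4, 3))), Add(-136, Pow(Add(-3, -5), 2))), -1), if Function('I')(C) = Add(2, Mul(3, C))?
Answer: Rational(1, 912) ≈ 0.0010965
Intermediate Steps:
Function('A')(O, U) = Rational(2, 3) (Function('A')(O, U) = Mul(2, Rational(1, 3)) = Rational(2, 3))
Function('j')(l, H) = Add(Rational(-7, 3), H) (Function('j')(l, H) = Add(-3, Add(Rational(2, 3), H)) = Add(Rational(-7, 3), H))
Pow(Mul(Add(Function('I')(-4), Mul(-4, Function('j')(-4, 3))), Add(-136, Pow(Add(-3, -5), 2))), -1) = Pow(Mul(Add(Add(2, Mul(3, -4)), Mul(-4, Add(Rational(-7, 3), 3))), Add(-136, Pow(Add(-3, -5), 2))), -1) = Pow(Mul(Add(Add(2, -12), Mul(-4, Rational(2, 3))), Add(-136, Pow(-8, 2))), -1) = Pow(Mul(Add(-10, Rational(-8, 3)), Add(-136, 64)), -1) = Pow(Mul(Rational(-38, 3), -72), -1) = Pow(912, -1) = Rational(1, 912)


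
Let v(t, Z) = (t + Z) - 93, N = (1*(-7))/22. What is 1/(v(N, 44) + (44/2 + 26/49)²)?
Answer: 52822/24208867 ≈ 0.0021819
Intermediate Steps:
N = -7/22 (N = -7*1/22 = -7/22 ≈ -0.31818)
v(t, Z) = -93 + Z + t (v(t, Z) = (Z + t) - 93 = -93 + Z + t)
1/(v(N, 44) + (44/2 + 26/49)²) = 1/((-93 + 44 - 7/22) + (44/2 + 26/49)²) = 1/(-1085/22 + (44*(½) + 26*(1/49))²) = 1/(-1085/22 + (22 + 26/49)²) = 1/(-1085/22 + (1104/49)²) = 1/(-1085/22 + 1218816/2401) = 1/(24208867/52822) = 52822/24208867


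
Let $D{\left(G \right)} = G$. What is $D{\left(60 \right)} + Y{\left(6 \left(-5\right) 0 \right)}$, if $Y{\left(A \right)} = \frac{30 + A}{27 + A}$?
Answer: $\frac{550}{9} \approx 61.111$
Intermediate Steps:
$Y{\left(A \right)} = \frac{30 + A}{27 + A}$
$D{\left(60 \right)} + Y{\left(6 \left(-5\right) 0 \right)} = 60 + \frac{30 + 6 \left(-5\right) 0}{27 + 6 \left(-5\right) 0} = 60 + \frac{30 - 0}{27 - 0} = 60 + \frac{30 + 0}{27 + 0} = 60 + \frac{1}{27} \cdot 30 = 60 + \frac{10}{9} = \frac{550}{9}$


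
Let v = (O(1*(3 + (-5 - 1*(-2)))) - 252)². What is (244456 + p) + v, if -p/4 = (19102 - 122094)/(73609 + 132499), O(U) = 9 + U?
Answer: 15638805127/51527 ≈ 3.0351e+5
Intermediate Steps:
v = 59049 (v = ((9 + 1*(3 + (-5 - 1*(-2)))) - 252)² = ((9 + 1*(3 + (-5 + 2))) - 252)² = ((9 + 1*(3 - 3)) - 252)² = ((9 + 1*0) - 252)² = ((9 + 0) - 252)² = (9 - 252)² = (-243)² = 59049)
p = 102992/51527 (p = -4*(19102 - 122094)/(73609 + 132499) = -(-411968)/206108 = -4*(-25748/51527) = 102992/51527 ≈ 1.9988)
(244456 + p) + v = (244456 + 102992/51527) + 59049 = 12596187304/51527 + 59049 = 15638805127/51527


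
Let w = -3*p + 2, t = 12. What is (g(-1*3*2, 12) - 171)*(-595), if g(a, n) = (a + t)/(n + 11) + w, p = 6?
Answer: 2555525/23 ≈ 1.1111e+5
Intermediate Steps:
w = -16 (w = -3*6 + 2 = -18 + 2 = -16)
g(a, n) = -16 + (12 + a)/(11 + n) (g(a, n) = (a + 12)/(n + 11) - 16 = (12 + a)/(11 + n) - 16 = -16 + (12 + a)/(11 + n))
(g(-1*3*2, 12) - 171)*(-595) = ((-164 - 1*3*2 - 16*12)/(11 + 12) - 171)*(-595) = ((-164 - 3*2 - 192)/23 - 171)*(-595) = ((-164 - 6 - 192)/23 - 171)*(-595) = ((1/23)*(-362) - 171)*(-595) = (-362/23 - 171)*(-595) = -4295/23*(-595) = 2555525/23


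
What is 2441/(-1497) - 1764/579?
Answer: -1351349/288921 ≈ -4.6772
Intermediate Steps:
2441/(-1497) - 1764/579 = 2441*(-1/1497) - 1764*1/579 = -2441/1497 - 588/193 = -1351349/288921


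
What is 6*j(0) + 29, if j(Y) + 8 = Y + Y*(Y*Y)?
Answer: -19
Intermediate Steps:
j(Y) = -8 + Y + Y³ (j(Y) = -8 + (Y + Y*(Y*Y)) = -8 + (Y + Y*Y²) = -8 + (Y + Y³) = -8 + Y + Y³)
6*j(0) + 29 = 6*(-8 + 0 + 0³) + 29 = 6*(-8 + 0 + 0) + 29 = 6*(-8) + 29 = -48 + 29 = -19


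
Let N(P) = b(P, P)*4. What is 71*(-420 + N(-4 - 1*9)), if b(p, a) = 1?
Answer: -29536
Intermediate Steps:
N(P) = 4 (N(P) = 1*4 = 4)
71*(-420 + N(-4 - 1*9)) = 71*(-420 + 4) = 71*(-416) = -29536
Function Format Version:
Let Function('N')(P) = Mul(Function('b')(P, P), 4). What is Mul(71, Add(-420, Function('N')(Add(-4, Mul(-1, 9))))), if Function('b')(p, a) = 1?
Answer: -29536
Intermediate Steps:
Function('N')(P) = 4 (Function('N')(P) = Mul(1, 4) = 4)
Mul(71, Add(-420, Function('N')(Add(-4, Mul(-1, 9))))) = Mul(71, Add(-420, 4)) = Mul(71, -416) = -29536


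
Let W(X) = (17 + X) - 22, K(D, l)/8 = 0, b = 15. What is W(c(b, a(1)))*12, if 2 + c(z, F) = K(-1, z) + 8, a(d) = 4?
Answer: 12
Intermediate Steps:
K(D, l) = 0 (K(D, l) = 8*0 = 0)
c(z, F) = 6 (c(z, F) = -2 + (0 + 8) = -2 + 8 = 6)
W(X) = -5 + X
W(c(b, a(1)))*12 = (-5 + 6)*12 = 1*12 = 12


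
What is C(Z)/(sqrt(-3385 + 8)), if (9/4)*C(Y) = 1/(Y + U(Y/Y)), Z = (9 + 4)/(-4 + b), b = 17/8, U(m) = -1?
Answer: 20*I*sqrt(3377)/1205589 ≈ 0.00096404*I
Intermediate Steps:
b = 17/8 (b = 17*(1/8) = 17/8 ≈ 2.1250)
Z = -104/15 (Z = (9 + 4)/(-4 + 17/8) = 13/(-15/8) = 13*(-8/15) = -104/15 ≈ -6.9333)
C(Y) = 4/(9*(-1 + Y)) (C(Y) = 4/(9*(Y - 1)) = 4/(9*(-1 + Y)))
C(Z)/(sqrt(-3385 + 8)) = (4/(9*(-1 - 104/15)))/(sqrt(-3385 + 8)) = (4/(9*(-119/15)))/(sqrt(-3377)) = ((4/9)*(-15/119))/((I*sqrt(3377))) = -(-20)*I*sqrt(3377)/1205589 = 20*I*sqrt(3377)/1205589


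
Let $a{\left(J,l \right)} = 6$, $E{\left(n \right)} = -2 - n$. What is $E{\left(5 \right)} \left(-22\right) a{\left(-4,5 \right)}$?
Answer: $924$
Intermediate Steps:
$E{\left(5 \right)} \left(-22\right) a{\left(-4,5 \right)} = \left(-2 - 5\right) \left(-22\right) 6 = \left(-7\right) \left(-22\right) 6 = 154 \cdot 6 = 924$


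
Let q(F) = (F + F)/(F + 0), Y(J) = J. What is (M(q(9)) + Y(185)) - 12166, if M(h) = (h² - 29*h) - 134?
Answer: -12169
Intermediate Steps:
q(F) = 2 (q(F) = (2*F)/F = 2)
M(h) = -134 + h² - 29*h
(M(q(9)) + Y(185)) - 12166 = ((-134 + 2² - 29*2) + 185) - 12166 = ((-134 + 4 - 58) + 185) - 12166 = (-188 + 185) - 12166 = -3 - 12166 = -12169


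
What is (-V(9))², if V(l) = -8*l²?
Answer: 419904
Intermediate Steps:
(-V(9))² = (-(-8)*9²)² = (-(-8)*81)² = (-1*(-648))² = 648² = 419904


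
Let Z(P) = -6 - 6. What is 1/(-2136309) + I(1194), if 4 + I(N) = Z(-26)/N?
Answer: -1704774781/425125491 ≈ -4.0100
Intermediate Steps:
Z(P) = -12
I(N) = -4 - 12/N
1/(-2136309) + I(1194) = 1/(-2136309) + (-4 - 12/1194) = -1/2136309 + (-4 - 12*1/1194) = -1/2136309 + (-4 - 2/199) = -1/2136309 - 798/199 = -1704774781/425125491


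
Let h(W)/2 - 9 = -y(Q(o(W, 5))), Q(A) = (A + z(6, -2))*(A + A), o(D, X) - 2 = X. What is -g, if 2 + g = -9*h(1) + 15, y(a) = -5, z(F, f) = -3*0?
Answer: 239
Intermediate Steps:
z(F, f) = 0
o(D, X) = 2 + X
Q(A) = 2*A² (Q(A) = (A + 0)*(A + A) = A*(2*A) = 2*A²)
h(W) = 28 (h(W) = 18 + 2*(-1*(-5)) = 18 + 2*5 = 18 + 10 = 28)
g = -239 (g = -2 + (-9*28 + 15) = -2 + (-252 + 15) = -2 - 237 = -239)
-g = -1*(-239) = 239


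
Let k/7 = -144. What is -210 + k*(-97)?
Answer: 97566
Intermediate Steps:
k = -1008 (k = 7*(-144) = -1008)
-210 + k*(-97) = -210 - 1008*(-97) = -210 + 97776 = 97566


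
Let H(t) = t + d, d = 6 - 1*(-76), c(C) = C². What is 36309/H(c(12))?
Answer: 36309/226 ≈ 160.66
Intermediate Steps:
d = 82 (d = 6 + 76 = 82)
H(t) = 82 + t (H(t) = t + 82 = 82 + t)
36309/H(c(12)) = 36309/(82 + 12²) = 36309/(82 + 144) = 36309/226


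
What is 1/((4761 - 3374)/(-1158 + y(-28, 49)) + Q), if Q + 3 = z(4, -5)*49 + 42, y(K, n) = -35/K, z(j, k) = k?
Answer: -4627/958710 ≈ -0.0048263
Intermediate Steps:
Q = -206 (Q = -3 + (-5*49 + 42) = -3 + (-245 + 42) = -3 - 203 = -206)
1/((4761 - 3374)/(-1158 + y(-28, 49)) + Q) = 1/((4761 - 3374)/(-1158 - 35/(-28)) - 206) = 1/(1387/(-1158 - 35*(-1/28)) - 206) = 1/(1387/(-1158 + 5/4) - 206) = 1/(1387/(-4627/4) - 206) = 1/(1387*(-4/4627) - 206) = 1/(-5548/4627 - 206) = 1/(-958710/4627) = -4627/958710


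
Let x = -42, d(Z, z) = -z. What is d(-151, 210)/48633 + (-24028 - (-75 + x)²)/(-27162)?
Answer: 609528947/440323182 ≈ 1.3843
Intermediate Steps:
d(-151, 210)/48633 + (-24028 - (-75 + x)²)/(-27162) = -1*210/48633 + (-24028 - (-75 - 42)²)/(-27162) = -210*1/48633 + (-24028 - 1*(-117)²)*(-1/27162) = -70/16211 + (-24028 - 1*13689)*(-1/27162) = -70/16211 + (-24028 - 13689)*(-1/27162) = -70/16211 - 37717*(-1/27162) = -70/16211 + 37717/27162 = 609528947/440323182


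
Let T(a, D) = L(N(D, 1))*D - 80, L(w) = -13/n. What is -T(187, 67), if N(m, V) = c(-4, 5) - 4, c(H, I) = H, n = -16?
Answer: 409/16 ≈ 25.563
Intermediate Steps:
N(m, V) = -8 (N(m, V) = -4 - 4 = -8)
L(w) = 13/16 (L(w) = -13/(-16) = -13*(-1/16) = 13/16)
T(a, D) = -80 + 13*D/16 (T(a, D) = 13*D/16 - 80 = -80 + 13*D/16)
-T(187, 67) = -(-80 + (13/16)*67) = -(-80 + 871/16) = -1*(-409/16) = 409/16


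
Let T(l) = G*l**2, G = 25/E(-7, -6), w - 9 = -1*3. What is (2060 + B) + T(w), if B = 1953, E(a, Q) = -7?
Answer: 27191/7 ≈ 3884.4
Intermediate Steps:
w = 6 (w = 9 - 1*3 = 9 - 3 = 6)
G = -25/7 (G = 25/(-7) = 25*(-1/7) = -25/7 ≈ -3.5714)
T(l) = -25*l**2/7
(2060 + B) + T(w) = (2060 + 1953) - 25/7*6**2 = 4013 - 25/7*36 = 4013 - 900/7 = 27191/7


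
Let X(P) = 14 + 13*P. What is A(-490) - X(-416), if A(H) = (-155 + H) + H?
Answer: 4259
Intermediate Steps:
A(H) = -155 + 2*H
A(-490) - X(-416) = (-155 + 2*(-490)) - (14 + 13*(-416)) = (-155 - 980) - (14 - 5408) = -1135 - 1*(-5394) = -1135 + 5394 = 4259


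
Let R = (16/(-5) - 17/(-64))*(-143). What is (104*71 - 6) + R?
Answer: 2495237/320 ≈ 7797.6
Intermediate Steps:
R = 134277/320 (R = (16*(-⅕) - 17*(-1/64))*(-143) = (-16/5 + 17/64)*(-143) = -939/320*(-143) = 134277/320 ≈ 419.62)
(104*71 - 6) + R = (104*71 - 6) + 134277/320 = (7384 - 6) + 134277/320 = 7378 + 134277/320 = 2495237/320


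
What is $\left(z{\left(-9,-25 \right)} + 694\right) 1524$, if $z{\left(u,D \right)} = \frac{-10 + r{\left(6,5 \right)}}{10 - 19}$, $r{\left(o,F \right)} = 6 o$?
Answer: $\frac{3159760}{3} \approx 1.0533 \cdot 10^{6}$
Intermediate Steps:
$z{\left(u,D \right)} = - \frac{26}{9}$ ($z{\left(u,D \right)} = \frac{-10 + 6 \cdot 6}{10 - 19} = \frac{-10 + 36}{-9} = 26 \left(- \frac{1}{9}\right) = - \frac{26}{9}$)
$\left(z{\left(-9,-25 \right)} + 694\right) 1524 = \left(- \frac{26}{9} + 694\right) 1524 = \frac{6220}{9} \cdot 1524 = \frac{3159760}{3}$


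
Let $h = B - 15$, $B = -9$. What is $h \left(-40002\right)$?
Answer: $960048$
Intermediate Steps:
$h = -24$ ($h = -9 - 15 = -24$)
$h \left(-40002\right) = \left(-24\right) \left(-40002\right) = 960048$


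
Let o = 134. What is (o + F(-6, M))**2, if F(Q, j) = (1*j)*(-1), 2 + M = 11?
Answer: 15625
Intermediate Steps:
M = 9 (M = -2 + 11 = 9)
F(Q, j) = -j (F(Q, j) = j*(-1) = -j)
(o + F(-6, M))**2 = (134 - 1*9)**2 = (134 - 9)**2 = 125**2 = 15625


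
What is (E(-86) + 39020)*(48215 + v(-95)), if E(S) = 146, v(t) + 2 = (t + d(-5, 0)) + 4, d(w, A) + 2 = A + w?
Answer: 1884472090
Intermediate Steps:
d(w, A) = -2 + A + w (d(w, A) = -2 + (A + w) = -2 + A + w)
v(t) = -5 + t (v(t) = -2 + ((t + (-2 + 0 - 5)) + 4) = -2 + ((t - 7) + 4) = -2 + ((-7 + t) + 4) = -2 + (-3 + t) = -5 + t)
(E(-86) + 39020)*(48215 + v(-95)) = (146 + 39020)*(48215 + (-5 - 95)) = 39166*(48215 - 100) = 39166*48115 = 1884472090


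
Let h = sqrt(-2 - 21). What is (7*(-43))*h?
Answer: -301*I*sqrt(23) ≈ -1443.5*I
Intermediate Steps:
h = I*sqrt(23) (h = sqrt(-23) = I*sqrt(23) ≈ 4.7958*I)
(7*(-43))*h = (7*(-43))*(I*sqrt(23)) = -301*I*sqrt(23)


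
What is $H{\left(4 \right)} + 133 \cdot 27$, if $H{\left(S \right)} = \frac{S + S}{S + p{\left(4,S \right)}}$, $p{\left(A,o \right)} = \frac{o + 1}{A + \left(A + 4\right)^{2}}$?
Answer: $\frac{995251}{277} \approx 3593.0$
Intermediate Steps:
$p{\left(A,o \right)} = \frac{1 + o}{A + \left(4 + A\right)^{2}}$
$H{\left(S \right)} = \frac{2 S}{\frac{1}{68} + \frac{69 S}{68}}$ ($H{\left(S \right)} = \frac{S + S}{S + \frac{1 + S}{4 + \left(4 + 4\right)^{2}}} = \frac{2 S}{S + \frac{1 + S}{4 + 8^{2}}} = \frac{2 S}{S + \frac{1 + S}{4 + 64}} = \frac{2 S}{S + \frac{1 + S}{68}} = \frac{2 S}{S + \left(\frac{1}{68} + \frac{S}{68}\right)} = \frac{2 S}{\frac{1}{68} + \frac{69 S}{68}}$)
$H{\left(4 \right)} + 133 \cdot 27 = 136 \cdot 4 \frac{1}{1 + 69 \cdot 4} + 133 \cdot 27 = 136 \cdot 4 \frac{1}{1 + 276} + 3591 = 136 \cdot 4 \cdot \frac{1}{277} + 3591 = \frac{544}{277} + 3591 = \frac{995251}{277}$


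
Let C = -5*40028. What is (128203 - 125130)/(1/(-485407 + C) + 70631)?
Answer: 2106685931/48420870156 ≈ 0.043508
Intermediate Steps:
C = -200140
(128203 - 125130)/(1/(-485407 + C) + 70631) = (128203 - 125130)/(1/(-485407 - 200140) + 70631) = 3073/(1/(-685547) + 70631) = 3073/(-1/685547 + 70631) = 3073/(48420870156/685547) = 3073*(685547/48420870156) = 2106685931/48420870156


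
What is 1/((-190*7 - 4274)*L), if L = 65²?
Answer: -1/23676900 ≈ -4.2235e-8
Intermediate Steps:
L = 4225
1/((-190*7 - 4274)*L) = 1/(-190*7 - 4274*4225) = (1/4225)/(-1330 - 4274) = (1/4225)/(-5604) = -1/5604*1/4225 = -1/23676900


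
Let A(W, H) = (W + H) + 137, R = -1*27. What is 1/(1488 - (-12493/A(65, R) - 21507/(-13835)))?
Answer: 484225/754342186 ≈ 0.00064192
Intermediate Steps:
R = -27
A(W, H) = 137 + H + W (A(W, H) = (H + W) + 137 = 137 + H + W)
1/(1488 - (-12493/A(65, R) - 21507/(-13835))) = 1/(1488 - (-12493/(137 - 27 + 65) - 21507/(-13835))) = 1/(1488 - (-12493/175 - 21507*(-1/13835))) = 1/(1488 - (-12493*1/175 + 21507/13835)) = 1/(1488 - (-12493/175 + 21507/13835)) = 1/(1488 - 1*(-33815386/484225)) = 1/(1488 + 33815386/484225) = 1/(754342186/484225) = 484225/754342186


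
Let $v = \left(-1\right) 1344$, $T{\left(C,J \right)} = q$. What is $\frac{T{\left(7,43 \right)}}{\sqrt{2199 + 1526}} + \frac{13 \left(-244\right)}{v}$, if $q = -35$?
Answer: $\frac{793}{336} - \frac{7 \sqrt{149}}{149} \approx 1.7867$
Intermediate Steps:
$T{\left(C,J \right)} = -35$
$v = -1344$
$\frac{T{\left(7,43 \right)}}{\sqrt{2199 + 1526}} + \frac{13 \left(-244\right)}{v} = - \frac{35}{\sqrt{2199 + 1526}} + \frac{13 \left(-244\right)}{-1344} = - \frac{35}{\sqrt{3725}} - - \frac{793}{336} = - \frac{35}{5 \sqrt{149}} + \frac{793}{336} = - 35 \frac{\sqrt{149}}{745} + \frac{793}{336} = - \frac{7 \sqrt{149}}{149} + \frac{793}{336} = \frac{793}{336} - \frac{7 \sqrt{149}}{149}$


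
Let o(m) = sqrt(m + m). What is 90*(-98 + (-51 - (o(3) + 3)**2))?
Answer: -14760 - 540*sqrt(6) ≈ -16083.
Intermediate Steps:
o(m) = sqrt(2)*sqrt(m) (o(m) = sqrt(2*m) = sqrt(2)*sqrt(m))
90*(-98 + (-51 - (o(3) + 3)**2)) = 90*(-98 + (-51 - (sqrt(2)*sqrt(3) + 3)**2)) = 90*(-98 + (-51 - (sqrt(6) + 3)**2)) = 90*(-98 + (-51 - (3 + sqrt(6))**2)) = 90*(-149 - (3 + sqrt(6))**2) = -13410 - 90*(3 + sqrt(6))**2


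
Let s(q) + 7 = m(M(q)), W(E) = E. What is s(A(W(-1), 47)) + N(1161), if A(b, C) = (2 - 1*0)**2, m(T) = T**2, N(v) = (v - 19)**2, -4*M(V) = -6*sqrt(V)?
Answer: 1304166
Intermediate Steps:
M(V) = 3*sqrt(V)/2 (M(V) = -(-3)*sqrt(V)/2 = 3*sqrt(V)/2)
N(v) = (-19 + v)**2
A(b, C) = 4 (A(b, C) = (2 + 0)**2 = 2**2 = 4)
s(q) = -7 + 9*q/4 (s(q) = -7 + (3*sqrt(q)/2)**2 = -7 + 9*q/4)
s(A(W(-1), 47)) + N(1161) = (-7 + (9/4)*4) + (-19 + 1161)**2 = (-7 + 9) + 1142**2 = 2 + 1304164 = 1304166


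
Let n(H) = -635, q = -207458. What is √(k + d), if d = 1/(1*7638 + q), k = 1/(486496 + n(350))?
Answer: I*√6942554387566455/48542372510 ≈ 0.0017165*I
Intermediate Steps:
k = 1/485861 (k = 1/(486496 - 635) = 1/485861 ≈ 2.0582e-6)
d = -1/199820 (d = 1/(1*7638 - 207458) = 1/(7638 - 207458) = 1/(-199820) = -1/199820 ≈ -5.0045e-6)
√(k + d) = √(1/485861 - 1/199820) = √(-286041/97084745020) = I*√6942554387566455/48542372510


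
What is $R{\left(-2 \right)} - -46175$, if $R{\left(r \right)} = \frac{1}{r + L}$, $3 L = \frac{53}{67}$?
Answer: $\frac{16114874}{349} \approx 46174.0$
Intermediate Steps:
$L = \frac{53}{201}$ ($L = \frac{53 \cdot \frac{1}{67}}{3} = \frac{1}{3} \cdot \frac{53}{67} = \frac{53}{201} \approx 0.26368$)
$R{\left(r \right)} = \frac{1}{\frac{53}{201} + r}$ ($R{\left(r \right)} = \frac{1}{r + \frac{53}{201}} = \frac{1}{\frac{53}{201} + r}$)
$R{\left(-2 \right)} - -46175 = \frac{201}{53 + 201 \left(-2\right)} - -46175 = \frac{201}{53 - 402} + 46175 = \frac{201}{-349} + 46175 = 201 \left(- \frac{1}{349}\right) + 46175 = - \frac{201}{349} + 46175 = \frac{16114874}{349}$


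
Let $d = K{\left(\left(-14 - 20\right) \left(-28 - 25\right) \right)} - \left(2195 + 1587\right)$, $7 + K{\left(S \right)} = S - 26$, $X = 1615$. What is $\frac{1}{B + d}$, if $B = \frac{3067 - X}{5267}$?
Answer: $- \frac{5267}{10601019} \approx -0.00049684$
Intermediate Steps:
$K{\left(S \right)} = -33 + S$ ($K{\left(S \right)} = -7 + \left(S - 26\right) = -7 + \left(-26 + S\right) = -33 + S$)
$d = -2013$ ($d = \left(-33 + \left(-14 - 20\right) \left(-28 - 25\right)\right) - \left(2195 + 1587\right) = \left(-33 - -1802\right) - 3782 = \left(-33 + 1802\right) - 3782 = 1769 - 3782 = -2013$)
$B = \frac{1452}{5267}$ ($B = \frac{3067 - 1615}{5267} = \left(3067 - 1615\right) \frac{1}{5267} = 1452 \cdot \frac{1}{5267} = \frac{1452}{5267} \approx 0.27568$)
$\frac{1}{B + d} = \frac{1}{\frac{1452}{5267} - 2013} = \frac{1}{- \frac{10601019}{5267}} = - \frac{5267}{10601019}$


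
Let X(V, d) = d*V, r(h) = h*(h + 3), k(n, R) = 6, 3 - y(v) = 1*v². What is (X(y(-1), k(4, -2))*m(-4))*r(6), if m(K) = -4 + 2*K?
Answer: -7776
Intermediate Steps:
y(v) = 3 - v²
r(h) = h*(3 + h)
X(V, d) = V*d
(X(y(-1), k(4, -2))*m(-4))*r(6) = (((3 - 1*(-1)²)*6)*(-4 + 2*(-4)))*(6*(3 + 6)) = (((3 - 1*1)*6)*(-4 - 8))*(6*9) = (((3 - 1)*6)*(-12))*54 = ((2*6)*(-12))*54 = (12*(-12))*54 = -144*54 = -7776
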